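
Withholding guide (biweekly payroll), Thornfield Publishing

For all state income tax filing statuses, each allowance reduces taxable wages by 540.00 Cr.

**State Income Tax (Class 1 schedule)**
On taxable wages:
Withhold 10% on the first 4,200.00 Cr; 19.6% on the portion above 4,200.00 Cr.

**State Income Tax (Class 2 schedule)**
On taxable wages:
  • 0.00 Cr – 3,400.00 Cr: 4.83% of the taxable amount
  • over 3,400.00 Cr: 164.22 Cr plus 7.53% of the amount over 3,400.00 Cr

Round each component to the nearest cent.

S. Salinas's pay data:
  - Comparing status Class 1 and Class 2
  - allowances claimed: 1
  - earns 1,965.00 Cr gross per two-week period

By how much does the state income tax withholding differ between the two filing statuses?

State Income Tax (Class 1): taxable = 1,965.00 Cr − 1×540.00 Cr = 1,425.00 Cr
  10% × 1,425.00 Cr = 142.50 Cr
State Income Tax (Class 2): taxable = 1,965.00 Cr − 1×540.00 Cr = 1,425.00 Cr
  4.83% × 1,425.00 Cr = 68.83 Cr
Difference: |142.50 Cr − 68.83 Cr| = 73.67 Cr (higher under Class 1)

73.67 Cr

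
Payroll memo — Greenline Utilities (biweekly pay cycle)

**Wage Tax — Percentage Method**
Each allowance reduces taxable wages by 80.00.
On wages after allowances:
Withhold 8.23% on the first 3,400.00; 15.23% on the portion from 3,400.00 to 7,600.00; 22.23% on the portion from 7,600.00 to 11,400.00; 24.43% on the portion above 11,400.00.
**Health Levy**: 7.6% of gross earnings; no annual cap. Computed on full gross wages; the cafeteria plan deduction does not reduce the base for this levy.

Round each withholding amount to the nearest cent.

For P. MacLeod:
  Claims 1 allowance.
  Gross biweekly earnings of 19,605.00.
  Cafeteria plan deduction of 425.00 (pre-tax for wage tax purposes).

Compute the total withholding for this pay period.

5,135.31

Wage Tax: taxable = 19,605.00 − 425.00 − 1×80.00 = 19,100.00
  1,764.22 + 24.43% × (19,100.00 − 11,400.00) = 1,764.22 + 24.43% × 7,700.00 = 3,645.33
Health Levy: 7.6% × 19,605.00 = 1,489.98
Total: 3,645.33 + 1,489.98 = 5,135.31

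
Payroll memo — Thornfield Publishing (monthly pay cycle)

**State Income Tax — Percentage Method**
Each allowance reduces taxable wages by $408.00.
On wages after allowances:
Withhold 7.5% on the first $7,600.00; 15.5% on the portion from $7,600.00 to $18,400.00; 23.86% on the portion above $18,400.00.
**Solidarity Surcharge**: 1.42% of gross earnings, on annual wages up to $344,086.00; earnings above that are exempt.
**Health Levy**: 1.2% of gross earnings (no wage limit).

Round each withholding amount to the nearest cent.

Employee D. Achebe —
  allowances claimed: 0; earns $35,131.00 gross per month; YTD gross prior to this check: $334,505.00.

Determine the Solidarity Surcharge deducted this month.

Solidarity Surcharge: cap $344,086.00 − YTD $334,505.00 = $9,581.00 subject; 1.42% × $9,581.00 = $136.05

$136.05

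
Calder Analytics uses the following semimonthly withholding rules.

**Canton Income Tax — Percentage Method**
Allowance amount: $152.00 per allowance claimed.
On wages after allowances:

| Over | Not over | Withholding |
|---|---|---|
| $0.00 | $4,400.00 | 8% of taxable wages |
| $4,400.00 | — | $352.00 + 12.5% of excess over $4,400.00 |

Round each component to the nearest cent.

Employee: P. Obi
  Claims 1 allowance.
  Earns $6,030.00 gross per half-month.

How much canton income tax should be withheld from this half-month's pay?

$536.75

Canton Income Tax: taxable = $6,030.00 − 1×$152.00 = $5,878.00
  $352.00 + 12.5% × ($5,878.00 − $4,400.00) = $352.00 + 12.5% × $1,478.00 = $536.75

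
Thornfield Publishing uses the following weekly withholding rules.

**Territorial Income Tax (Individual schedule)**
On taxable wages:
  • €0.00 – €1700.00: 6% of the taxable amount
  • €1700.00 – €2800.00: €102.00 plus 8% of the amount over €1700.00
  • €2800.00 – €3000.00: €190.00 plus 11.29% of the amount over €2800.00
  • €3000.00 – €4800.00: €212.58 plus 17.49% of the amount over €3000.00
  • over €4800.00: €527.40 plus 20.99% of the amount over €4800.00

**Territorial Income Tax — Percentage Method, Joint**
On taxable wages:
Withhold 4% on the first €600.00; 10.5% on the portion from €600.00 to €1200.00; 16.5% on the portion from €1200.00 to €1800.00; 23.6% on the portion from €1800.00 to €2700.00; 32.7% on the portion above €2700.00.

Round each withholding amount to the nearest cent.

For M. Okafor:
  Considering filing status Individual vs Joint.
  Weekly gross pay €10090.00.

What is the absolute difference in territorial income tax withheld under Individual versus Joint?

€1177.16

Territorial Income Tax (Individual): taxable = €10090.00
  €527.40 + 20.99% × (€10090.00 − €4800.00) = €527.40 + 20.99% × €5290.00 = €1637.77
Territorial Income Tax (Joint): taxable = €10090.00
  €398.40 + 32.7% × (€10090.00 − €2700.00) = €398.40 + 32.7% × €7390.00 = €2814.93
Difference: |€1637.77 − €2814.93| = €1177.16 (higher under Joint)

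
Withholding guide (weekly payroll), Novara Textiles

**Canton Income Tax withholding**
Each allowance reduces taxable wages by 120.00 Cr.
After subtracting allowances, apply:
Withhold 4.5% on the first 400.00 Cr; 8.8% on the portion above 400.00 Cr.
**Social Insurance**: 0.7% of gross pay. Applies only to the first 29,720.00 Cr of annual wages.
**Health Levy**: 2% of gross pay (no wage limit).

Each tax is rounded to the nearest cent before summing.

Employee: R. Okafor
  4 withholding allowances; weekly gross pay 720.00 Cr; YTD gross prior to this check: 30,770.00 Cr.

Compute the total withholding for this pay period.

25.20 Cr

Canton Income Tax: taxable = 720.00 Cr − 4×120.00 Cr = 240.00 Cr
  4.5% × 240.00 Cr = 10.80 Cr
Social Insurance: YTD 30,770.00 Cr ≥ cap 29,720.00 Cr → 0.00 Cr
Health Levy: 2% × 720.00 Cr = 14.40 Cr
Total: 10.80 Cr + 0.00 Cr + 14.40 Cr = 25.20 Cr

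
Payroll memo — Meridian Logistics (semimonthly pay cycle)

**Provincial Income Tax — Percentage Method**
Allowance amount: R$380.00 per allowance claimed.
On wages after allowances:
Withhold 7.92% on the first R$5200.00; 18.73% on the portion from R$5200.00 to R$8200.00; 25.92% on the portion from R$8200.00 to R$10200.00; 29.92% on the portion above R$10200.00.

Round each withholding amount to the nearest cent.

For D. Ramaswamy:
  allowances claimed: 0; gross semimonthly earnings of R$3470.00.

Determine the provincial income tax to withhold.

Provincial Income Tax: taxable = R$3470.00
  7.92% × R$3470.00 = R$274.82

R$274.82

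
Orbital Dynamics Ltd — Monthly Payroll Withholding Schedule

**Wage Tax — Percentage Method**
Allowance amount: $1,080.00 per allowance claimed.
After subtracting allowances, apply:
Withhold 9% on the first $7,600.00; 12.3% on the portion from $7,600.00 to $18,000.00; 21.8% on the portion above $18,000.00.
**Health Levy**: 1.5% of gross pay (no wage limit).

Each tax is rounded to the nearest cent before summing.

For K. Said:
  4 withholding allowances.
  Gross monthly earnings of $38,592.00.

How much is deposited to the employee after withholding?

Wage Tax: taxable = $38,592.00 − 4×$1,080.00 = $34,272.00
  $1,963.20 + 21.8% × ($34,272.00 − $18,000.00) = $1,963.20 + 21.8% × $16,272.00 = $5,510.50
Health Levy: 1.5% × $38,592.00 = $578.88
Total withheld: $5,510.50 + $578.88 = $6,089.38
Net pay: $38,592.00 − $6,089.38 = $32,502.62

$32,502.62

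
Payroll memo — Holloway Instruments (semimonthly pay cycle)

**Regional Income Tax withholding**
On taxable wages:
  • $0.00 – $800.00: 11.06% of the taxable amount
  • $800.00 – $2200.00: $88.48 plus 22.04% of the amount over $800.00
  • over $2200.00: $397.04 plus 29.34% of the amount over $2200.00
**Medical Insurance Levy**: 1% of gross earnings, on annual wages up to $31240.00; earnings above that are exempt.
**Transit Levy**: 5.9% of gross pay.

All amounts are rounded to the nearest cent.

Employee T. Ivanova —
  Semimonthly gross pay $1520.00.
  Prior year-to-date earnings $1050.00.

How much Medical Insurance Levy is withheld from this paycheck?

Medical Insurance Levy: 1% × $1520.00 = $15.20

$15.20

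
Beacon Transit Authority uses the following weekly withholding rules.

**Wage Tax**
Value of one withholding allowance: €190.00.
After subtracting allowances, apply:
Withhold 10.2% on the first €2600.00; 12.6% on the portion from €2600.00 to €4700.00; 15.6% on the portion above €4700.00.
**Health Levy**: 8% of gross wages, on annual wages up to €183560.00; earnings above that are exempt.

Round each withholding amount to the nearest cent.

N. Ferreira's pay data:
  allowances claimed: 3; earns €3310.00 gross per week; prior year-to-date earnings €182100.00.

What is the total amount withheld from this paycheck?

Wage Tax: taxable = €3310.00 − 3×€190.00 = €2740.00
  €265.20 + 12.6% × (€2740.00 − €2600.00) = €265.20 + 12.6% × €140.00 = €282.84
Health Levy: cap €183560.00 − YTD €182100.00 = €1460.00 subject; 8% × €1460.00 = €116.80
Total: €282.84 + €116.80 = €399.64

€399.64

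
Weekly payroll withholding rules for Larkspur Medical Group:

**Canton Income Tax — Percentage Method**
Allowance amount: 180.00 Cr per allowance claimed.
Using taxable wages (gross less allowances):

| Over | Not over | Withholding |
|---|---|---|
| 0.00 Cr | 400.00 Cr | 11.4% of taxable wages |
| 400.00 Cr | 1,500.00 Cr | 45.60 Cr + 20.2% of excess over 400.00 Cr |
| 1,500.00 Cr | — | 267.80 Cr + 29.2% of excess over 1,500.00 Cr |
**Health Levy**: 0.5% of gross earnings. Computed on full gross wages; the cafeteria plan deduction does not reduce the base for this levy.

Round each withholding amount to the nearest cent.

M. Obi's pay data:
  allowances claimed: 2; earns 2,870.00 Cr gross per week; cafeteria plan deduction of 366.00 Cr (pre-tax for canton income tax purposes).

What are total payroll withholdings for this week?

Canton Income Tax: taxable = 2,870.00 Cr − 366.00 Cr − 2×180.00 Cr = 2,144.00 Cr
  267.80 Cr + 29.2% × (2,144.00 Cr − 1,500.00 Cr) = 267.80 Cr + 29.2% × 644.00 Cr = 455.85 Cr
Health Levy: 0.5% × 2,870.00 Cr = 14.35 Cr
Total: 455.85 Cr + 14.35 Cr = 470.20 Cr

470.20 Cr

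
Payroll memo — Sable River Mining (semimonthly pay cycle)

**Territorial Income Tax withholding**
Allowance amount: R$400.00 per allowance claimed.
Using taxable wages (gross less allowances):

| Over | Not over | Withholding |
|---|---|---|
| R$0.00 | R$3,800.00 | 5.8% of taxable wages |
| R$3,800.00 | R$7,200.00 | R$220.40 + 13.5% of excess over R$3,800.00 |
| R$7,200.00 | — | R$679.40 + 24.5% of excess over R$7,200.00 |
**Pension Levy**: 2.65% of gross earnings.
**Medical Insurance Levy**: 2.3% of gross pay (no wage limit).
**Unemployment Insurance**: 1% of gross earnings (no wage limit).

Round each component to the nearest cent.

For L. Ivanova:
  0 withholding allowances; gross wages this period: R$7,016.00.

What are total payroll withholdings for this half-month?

R$1,072.01

Territorial Income Tax: taxable = R$7,016.00
  R$220.40 + 13.5% × (R$7,016.00 − R$3,800.00) = R$220.40 + 13.5% × R$3,216.00 = R$654.56
Pension Levy: 2.65% × R$7,016.00 = R$185.92
Medical Insurance Levy: 2.3% × R$7,016.00 = R$161.37
Unemployment Insurance: 1% × R$7,016.00 = R$70.16
Total: R$654.56 + R$185.92 + R$161.37 + R$70.16 = R$1,072.01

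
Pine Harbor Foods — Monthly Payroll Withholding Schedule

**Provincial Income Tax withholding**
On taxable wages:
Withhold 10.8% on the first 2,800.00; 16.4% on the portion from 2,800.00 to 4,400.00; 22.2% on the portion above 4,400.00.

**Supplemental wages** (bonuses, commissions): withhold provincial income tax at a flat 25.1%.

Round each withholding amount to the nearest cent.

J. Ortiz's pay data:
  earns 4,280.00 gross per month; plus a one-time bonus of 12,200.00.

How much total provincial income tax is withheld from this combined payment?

Provincial Income Tax: taxable = 4,280.00
  302.40 + 16.4% × (4,280.00 − 2,800.00) = 302.40 + 16.4% × 1,480.00 = 545.12
Supplemental (25.1% flat on bonus): 25.1% × 12,200.00 = 3,062.20
Total provincial income tax: 545.12 + 3,062.20 = 3,607.32

3,607.32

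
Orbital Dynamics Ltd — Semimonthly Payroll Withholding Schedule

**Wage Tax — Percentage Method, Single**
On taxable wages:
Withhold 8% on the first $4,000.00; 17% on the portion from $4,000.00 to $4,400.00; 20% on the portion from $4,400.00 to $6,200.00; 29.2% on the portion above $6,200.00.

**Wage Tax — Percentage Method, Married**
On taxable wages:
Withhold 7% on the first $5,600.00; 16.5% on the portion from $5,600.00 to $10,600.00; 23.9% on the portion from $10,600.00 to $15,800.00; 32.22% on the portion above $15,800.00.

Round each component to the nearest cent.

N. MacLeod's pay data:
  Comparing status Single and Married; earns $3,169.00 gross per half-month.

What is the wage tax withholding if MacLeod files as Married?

$221.83

Wage Tax (Married): taxable = $3,169.00
  7% × $3,169.00 = $221.83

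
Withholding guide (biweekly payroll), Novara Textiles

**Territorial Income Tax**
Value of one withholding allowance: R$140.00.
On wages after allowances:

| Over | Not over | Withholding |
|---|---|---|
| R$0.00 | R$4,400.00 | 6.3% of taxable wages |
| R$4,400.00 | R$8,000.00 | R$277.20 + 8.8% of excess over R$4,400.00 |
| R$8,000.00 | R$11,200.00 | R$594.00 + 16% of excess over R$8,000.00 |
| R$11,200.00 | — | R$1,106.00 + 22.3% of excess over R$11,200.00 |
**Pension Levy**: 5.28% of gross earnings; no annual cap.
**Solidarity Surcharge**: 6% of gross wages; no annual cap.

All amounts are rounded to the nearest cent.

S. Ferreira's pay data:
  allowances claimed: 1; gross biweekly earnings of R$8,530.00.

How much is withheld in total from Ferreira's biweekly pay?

Territorial Income Tax: taxable = R$8,530.00 − 1×R$140.00 = R$8,390.00
  R$594.00 + 16% × (R$8,390.00 − R$8,000.00) = R$594.00 + 16% × R$390.00 = R$656.40
Pension Levy: 5.28% × R$8,530.00 = R$450.38
Solidarity Surcharge: 6% × R$8,530.00 = R$511.80
Total: R$656.40 + R$450.38 + R$511.80 = R$1,618.58

R$1,618.58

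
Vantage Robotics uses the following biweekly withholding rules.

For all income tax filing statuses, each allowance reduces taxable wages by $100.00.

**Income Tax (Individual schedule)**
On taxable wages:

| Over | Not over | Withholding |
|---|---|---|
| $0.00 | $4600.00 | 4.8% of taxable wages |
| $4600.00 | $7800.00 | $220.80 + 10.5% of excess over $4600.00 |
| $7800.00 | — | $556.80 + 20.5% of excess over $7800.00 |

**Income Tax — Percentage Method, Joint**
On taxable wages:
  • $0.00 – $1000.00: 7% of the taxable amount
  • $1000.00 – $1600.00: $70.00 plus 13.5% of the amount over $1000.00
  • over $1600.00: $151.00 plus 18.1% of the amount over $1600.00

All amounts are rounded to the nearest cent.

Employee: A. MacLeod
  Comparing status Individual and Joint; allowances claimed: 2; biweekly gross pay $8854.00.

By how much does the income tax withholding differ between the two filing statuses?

Income Tax (Individual): taxable = $8854.00 − 2×$100.00 = $8654.00
  $556.80 + 20.5% × ($8654.00 − $7800.00) = $556.80 + 20.5% × $854.00 = $731.87
Income Tax (Joint): taxable = $8854.00 − 2×$100.00 = $8654.00
  $151.00 + 18.1% × ($8654.00 − $1600.00) = $151.00 + 18.1% × $7054.00 = $1427.77
Difference: |$731.87 − $1427.77| = $695.90 (higher under Joint)

$695.90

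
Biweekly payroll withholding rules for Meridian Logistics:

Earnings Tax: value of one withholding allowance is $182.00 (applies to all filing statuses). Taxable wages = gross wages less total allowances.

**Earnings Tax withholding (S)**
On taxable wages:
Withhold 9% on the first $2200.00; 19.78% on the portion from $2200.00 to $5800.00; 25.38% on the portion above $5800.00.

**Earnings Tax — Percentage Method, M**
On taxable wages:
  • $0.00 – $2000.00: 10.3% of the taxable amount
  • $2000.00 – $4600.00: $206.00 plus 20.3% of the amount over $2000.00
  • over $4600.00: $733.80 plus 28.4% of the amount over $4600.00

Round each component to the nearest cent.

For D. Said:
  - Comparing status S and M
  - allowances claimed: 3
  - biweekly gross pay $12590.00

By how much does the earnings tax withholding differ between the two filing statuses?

Earnings Tax (S): taxable = $12590.00 − 3×$182.00 = $12044.00
  $910.08 + 25.38% × ($12044.00 − $5800.00) = $910.08 + 25.38% × $6244.00 = $2494.81
Earnings Tax (M): taxable = $12590.00 − 3×$182.00 = $12044.00
  $733.80 + 28.4% × ($12044.00 − $4600.00) = $733.80 + 28.4% × $7444.00 = $2847.90
Difference: |$2494.81 − $2847.90| = $353.09 (higher under M)

$353.09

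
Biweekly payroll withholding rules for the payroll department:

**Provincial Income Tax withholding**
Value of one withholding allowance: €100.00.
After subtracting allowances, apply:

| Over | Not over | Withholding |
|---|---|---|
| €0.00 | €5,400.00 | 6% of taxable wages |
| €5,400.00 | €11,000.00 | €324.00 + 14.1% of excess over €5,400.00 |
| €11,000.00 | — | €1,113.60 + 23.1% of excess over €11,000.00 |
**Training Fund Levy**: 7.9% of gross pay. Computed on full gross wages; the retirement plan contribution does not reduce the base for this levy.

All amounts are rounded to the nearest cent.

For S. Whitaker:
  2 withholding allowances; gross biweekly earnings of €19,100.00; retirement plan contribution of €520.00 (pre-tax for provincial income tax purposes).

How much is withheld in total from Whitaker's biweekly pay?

€4,327.28

Provincial Income Tax: taxable = €19,100.00 − €520.00 − 2×€100.00 = €18,380.00
  €1,113.60 + 23.1% × (€18,380.00 − €11,000.00) = €1,113.60 + 23.1% × €7,380.00 = €2,818.38
Training Fund Levy: 7.9% × €19,100.00 = €1,508.90
Total: €2,818.38 + €1,508.90 = €4,327.28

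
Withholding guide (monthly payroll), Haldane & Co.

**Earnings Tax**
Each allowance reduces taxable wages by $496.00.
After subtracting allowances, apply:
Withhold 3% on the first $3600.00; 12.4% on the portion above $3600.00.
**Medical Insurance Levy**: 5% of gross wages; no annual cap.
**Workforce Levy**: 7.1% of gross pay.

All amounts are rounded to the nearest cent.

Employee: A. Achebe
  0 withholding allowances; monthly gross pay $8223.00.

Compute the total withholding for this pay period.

$1676.23

Earnings Tax: taxable = $8223.00
  $108.00 + 12.4% × ($8223.00 − $3600.00) = $108.00 + 12.4% × $4623.00 = $681.25
Medical Insurance Levy: 5% × $8223.00 = $411.15
Workforce Levy: 7.1% × $8223.00 = $583.83
Total: $681.25 + $411.15 + $583.83 = $1676.23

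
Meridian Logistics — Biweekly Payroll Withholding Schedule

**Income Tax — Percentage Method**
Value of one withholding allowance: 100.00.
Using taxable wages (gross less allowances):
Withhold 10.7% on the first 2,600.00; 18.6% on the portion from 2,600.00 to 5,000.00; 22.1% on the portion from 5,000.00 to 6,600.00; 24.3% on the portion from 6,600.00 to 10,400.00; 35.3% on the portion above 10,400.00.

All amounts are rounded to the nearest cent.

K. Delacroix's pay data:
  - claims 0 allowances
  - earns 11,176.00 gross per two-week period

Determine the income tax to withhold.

2,275.53

Income Tax: taxable = 11,176.00
  2,001.60 + 35.3% × (11,176.00 − 10,400.00) = 2,001.60 + 35.3% × 776.00 = 2,275.53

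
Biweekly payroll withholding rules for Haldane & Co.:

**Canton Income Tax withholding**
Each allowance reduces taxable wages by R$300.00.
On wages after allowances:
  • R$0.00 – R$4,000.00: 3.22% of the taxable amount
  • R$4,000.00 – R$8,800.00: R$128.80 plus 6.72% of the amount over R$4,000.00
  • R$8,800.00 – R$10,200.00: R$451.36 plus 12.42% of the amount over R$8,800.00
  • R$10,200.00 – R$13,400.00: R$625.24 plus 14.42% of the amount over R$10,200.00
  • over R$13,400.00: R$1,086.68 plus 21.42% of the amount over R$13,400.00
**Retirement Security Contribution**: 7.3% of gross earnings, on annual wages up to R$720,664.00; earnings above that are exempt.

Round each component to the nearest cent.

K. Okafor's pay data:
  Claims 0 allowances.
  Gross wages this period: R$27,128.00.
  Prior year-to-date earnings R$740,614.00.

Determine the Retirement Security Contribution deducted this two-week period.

Retirement Security Contribution: YTD R$740,614.00 ≥ cap R$720,664.00 → R$0.00

R$0.00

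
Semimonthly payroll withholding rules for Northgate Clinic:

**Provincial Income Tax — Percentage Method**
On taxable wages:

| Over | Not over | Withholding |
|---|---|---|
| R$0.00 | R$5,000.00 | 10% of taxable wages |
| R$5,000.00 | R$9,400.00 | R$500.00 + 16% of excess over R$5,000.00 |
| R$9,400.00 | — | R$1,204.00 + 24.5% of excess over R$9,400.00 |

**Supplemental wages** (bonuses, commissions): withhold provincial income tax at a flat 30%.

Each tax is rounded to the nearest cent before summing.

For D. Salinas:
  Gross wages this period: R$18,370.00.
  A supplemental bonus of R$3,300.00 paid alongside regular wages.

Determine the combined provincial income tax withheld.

Provincial Income Tax: taxable = R$18,370.00
  R$1,204.00 + 24.5% × (R$18,370.00 − R$9,400.00) = R$1,204.00 + 24.5% × R$8,970.00 = R$3,401.65
Supplemental (30% flat on bonus): 30% × R$3,300.00 = R$990.00
Total provincial income tax: R$3,401.65 + R$990.00 = R$4,391.65

R$4,391.65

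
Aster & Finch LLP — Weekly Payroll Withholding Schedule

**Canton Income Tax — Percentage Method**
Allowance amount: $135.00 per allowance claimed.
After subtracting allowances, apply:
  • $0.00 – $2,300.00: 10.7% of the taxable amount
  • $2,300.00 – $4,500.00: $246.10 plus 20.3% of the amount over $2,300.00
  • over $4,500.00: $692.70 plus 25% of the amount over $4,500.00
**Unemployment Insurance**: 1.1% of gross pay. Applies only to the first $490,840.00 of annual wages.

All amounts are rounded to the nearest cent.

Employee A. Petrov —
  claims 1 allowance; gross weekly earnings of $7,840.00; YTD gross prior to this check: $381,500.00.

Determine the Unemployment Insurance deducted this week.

$86.24

Unemployment Insurance: 1.1% × $7,840.00 = $86.24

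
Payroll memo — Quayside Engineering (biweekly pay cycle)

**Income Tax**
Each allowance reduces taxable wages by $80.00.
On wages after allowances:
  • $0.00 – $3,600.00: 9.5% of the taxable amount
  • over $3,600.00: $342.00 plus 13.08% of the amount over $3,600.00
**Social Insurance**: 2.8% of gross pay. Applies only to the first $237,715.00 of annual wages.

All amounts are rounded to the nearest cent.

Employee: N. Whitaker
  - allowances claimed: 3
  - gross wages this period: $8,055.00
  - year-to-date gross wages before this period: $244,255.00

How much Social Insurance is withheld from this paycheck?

$0.00

Social Insurance: YTD $244,255.00 ≥ cap $237,715.00 → $0.00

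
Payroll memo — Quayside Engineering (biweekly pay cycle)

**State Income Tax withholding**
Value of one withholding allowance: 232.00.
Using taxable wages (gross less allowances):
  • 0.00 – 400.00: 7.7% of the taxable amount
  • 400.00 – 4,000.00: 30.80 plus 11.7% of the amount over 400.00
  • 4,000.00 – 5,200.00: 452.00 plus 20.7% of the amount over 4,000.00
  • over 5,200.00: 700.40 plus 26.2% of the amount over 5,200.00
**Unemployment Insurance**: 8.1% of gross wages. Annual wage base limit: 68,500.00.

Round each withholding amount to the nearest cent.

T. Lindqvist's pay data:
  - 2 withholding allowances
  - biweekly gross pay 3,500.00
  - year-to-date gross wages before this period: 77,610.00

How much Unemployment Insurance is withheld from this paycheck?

0.00

Unemployment Insurance: YTD 77,610.00 ≥ cap 68,500.00 → 0.00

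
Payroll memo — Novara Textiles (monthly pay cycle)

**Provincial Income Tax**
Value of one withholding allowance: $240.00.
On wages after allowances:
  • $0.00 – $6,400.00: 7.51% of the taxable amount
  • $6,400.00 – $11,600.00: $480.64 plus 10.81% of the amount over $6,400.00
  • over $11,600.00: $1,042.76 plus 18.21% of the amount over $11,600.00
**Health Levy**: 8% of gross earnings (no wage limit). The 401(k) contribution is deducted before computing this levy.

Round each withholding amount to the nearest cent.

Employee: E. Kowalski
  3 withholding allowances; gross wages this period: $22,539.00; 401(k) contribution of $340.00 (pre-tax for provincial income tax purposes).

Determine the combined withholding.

Provincial Income Tax: taxable = $22,539.00 − $340.00 − 3×$240.00 = $21,479.00
  $1,042.76 + 18.21% × ($21,479.00 − $11,600.00) = $1,042.76 + 18.21% × $9,879.00 = $2,841.73
Health Levy: 8% × $22,199.00 = $1,775.92
Total: $2,841.73 + $1,775.92 = $4,617.65

$4,617.65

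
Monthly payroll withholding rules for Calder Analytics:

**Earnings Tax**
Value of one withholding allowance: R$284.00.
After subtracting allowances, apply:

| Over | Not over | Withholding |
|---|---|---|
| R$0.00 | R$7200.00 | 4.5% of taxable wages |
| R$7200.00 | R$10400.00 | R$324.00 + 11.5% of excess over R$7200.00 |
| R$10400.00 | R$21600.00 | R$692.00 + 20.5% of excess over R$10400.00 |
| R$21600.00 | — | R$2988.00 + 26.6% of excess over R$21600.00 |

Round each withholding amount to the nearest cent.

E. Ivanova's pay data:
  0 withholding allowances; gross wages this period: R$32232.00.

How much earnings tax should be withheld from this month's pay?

R$5816.11

Earnings Tax: taxable = R$32232.00
  R$2988.00 + 26.6% × (R$32232.00 − R$21600.00) = R$2988.00 + 26.6% × R$10632.00 = R$5816.11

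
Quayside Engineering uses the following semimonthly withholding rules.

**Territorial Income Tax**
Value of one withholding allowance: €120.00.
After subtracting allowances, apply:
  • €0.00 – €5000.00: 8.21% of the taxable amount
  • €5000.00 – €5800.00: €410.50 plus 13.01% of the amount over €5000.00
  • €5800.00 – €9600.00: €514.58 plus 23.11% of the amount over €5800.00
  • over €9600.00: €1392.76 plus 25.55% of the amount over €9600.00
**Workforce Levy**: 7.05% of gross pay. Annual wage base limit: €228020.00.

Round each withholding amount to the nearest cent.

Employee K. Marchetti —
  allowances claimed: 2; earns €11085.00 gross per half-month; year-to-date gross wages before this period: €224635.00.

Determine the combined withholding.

€1949.50

Territorial Income Tax: taxable = €11085.00 − 2×€120.00 = €10845.00
  €1392.76 + 25.55% × (€10845.00 − €9600.00) = €1392.76 + 25.55% × €1245.00 = €1710.86
Workforce Levy: cap €228020.00 − YTD €224635.00 = €3385.00 subject; 7.05% × €3385.00 = €238.64
Total: €1710.86 + €238.64 = €1949.50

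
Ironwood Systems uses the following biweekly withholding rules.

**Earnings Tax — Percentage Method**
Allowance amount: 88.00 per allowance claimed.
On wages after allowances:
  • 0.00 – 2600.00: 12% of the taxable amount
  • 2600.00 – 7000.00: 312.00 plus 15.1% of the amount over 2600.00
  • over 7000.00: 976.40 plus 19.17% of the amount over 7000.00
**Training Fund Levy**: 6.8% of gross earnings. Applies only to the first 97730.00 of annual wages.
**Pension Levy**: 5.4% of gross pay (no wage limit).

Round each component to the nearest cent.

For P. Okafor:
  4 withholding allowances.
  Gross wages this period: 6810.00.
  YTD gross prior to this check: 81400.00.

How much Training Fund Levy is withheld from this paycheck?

Training Fund Levy: 6.8% × 6810.00 = 463.08

463.08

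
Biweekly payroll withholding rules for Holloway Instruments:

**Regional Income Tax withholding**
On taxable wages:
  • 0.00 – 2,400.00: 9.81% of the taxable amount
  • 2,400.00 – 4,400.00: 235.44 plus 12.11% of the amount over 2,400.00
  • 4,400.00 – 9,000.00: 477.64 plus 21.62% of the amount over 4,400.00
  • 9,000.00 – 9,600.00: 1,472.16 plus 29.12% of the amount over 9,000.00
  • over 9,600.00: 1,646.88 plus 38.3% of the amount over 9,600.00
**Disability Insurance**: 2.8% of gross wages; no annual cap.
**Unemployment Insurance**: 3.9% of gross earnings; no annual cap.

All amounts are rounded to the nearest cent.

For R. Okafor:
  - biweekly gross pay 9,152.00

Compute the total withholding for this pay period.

Regional Income Tax: taxable = 9,152.00
  1,472.16 + 29.12% × (9,152.00 − 9,000.00) = 1,472.16 + 29.12% × 152.00 = 1,516.42
Disability Insurance: 2.8% × 9,152.00 = 256.26
Unemployment Insurance: 3.9% × 9,152.00 = 356.93
Total: 1,516.42 + 256.26 + 356.93 = 2,129.61

2,129.61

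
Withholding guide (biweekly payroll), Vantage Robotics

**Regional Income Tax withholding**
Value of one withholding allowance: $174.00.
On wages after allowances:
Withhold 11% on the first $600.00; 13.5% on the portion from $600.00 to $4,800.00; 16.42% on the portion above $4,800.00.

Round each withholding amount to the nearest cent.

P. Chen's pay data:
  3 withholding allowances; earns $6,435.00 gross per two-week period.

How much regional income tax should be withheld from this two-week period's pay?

$815.75

Regional Income Tax: taxable = $6,435.00 − 3×$174.00 = $5,913.00
  $633.00 + 16.42% × ($5,913.00 − $4,800.00) = $633.00 + 16.42% × $1,113.00 = $815.75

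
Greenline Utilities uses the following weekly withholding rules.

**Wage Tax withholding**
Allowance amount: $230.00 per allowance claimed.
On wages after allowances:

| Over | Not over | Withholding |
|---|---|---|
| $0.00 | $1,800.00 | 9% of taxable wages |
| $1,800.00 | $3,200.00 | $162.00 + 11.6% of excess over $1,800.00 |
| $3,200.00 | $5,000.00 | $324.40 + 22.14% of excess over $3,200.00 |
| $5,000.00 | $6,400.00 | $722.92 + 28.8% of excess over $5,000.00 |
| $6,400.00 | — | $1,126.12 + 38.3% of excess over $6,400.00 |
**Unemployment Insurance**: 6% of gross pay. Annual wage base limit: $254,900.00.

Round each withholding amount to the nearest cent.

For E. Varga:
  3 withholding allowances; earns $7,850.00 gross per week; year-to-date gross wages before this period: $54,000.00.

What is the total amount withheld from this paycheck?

Wage Tax: taxable = $7,850.00 − 3×$230.00 = $7,160.00
  $1,126.12 + 38.3% × ($7,160.00 − $6,400.00) = $1,126.12 + 38.3% × $760.00 = $1,417.20
Unemployment Insurance: 6% × $7,850.00 = $471.00
Total: $1,417.20 + $471.00 = $1,888.20

$1,888.20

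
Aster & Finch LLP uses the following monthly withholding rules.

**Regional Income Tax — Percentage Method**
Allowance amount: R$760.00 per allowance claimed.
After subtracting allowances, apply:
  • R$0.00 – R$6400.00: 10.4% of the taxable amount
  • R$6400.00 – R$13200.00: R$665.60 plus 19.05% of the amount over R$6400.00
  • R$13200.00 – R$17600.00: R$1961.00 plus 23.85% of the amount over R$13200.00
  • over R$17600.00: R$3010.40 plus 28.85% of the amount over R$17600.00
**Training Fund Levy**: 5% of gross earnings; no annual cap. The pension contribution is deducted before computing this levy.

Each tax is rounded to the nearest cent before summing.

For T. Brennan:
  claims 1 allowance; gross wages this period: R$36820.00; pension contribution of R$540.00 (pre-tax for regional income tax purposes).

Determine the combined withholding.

Regional Income Tax: taxable = R$36820.00 − R$540.00 − 1×R$760.00 = R$35520.00
  R$3010.40 + 28.85% × (R$35520.00 − R$17600.00) = R$3010.40 + 28.85% × R$17920.00 = R$8180.32
Training Fund Levy: 5% × R$36280.00 = R$1814.00
Total: R$8180.32 + R$1814.00 = R$9994.32

R$9994.32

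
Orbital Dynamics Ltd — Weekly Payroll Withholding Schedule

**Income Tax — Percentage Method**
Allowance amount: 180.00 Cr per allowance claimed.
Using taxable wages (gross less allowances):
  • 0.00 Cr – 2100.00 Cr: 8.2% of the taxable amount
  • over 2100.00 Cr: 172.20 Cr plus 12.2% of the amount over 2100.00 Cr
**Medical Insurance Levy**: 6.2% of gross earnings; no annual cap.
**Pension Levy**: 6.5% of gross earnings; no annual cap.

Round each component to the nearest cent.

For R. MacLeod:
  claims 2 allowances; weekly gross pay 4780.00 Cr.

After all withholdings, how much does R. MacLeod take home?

3717.70 Cr

Income Tax: taxable = 4780.00 Cr − 2×180.00 Cr = 4420.00 Cr
  172.20 Cr + 12.2% × (4420.00 Cr − 2100.00 Cr) = 172.20 Cr + 12.2% × 2320.00 Cr = 455.24 Cr
Medical Insurance Levy: 6.2% × 4780.00 Cr = 296.36 Cr
Pension Levy: 6.5% × 4780.00 Cr = 310.70 Cr
Total withheld: 455.24 Cr + 296.36 Cr + 310.70 Cr = 1062.30 Cr
Net pay: 4780.00 Cr − 1062.30 Cr = 3717.70 Cr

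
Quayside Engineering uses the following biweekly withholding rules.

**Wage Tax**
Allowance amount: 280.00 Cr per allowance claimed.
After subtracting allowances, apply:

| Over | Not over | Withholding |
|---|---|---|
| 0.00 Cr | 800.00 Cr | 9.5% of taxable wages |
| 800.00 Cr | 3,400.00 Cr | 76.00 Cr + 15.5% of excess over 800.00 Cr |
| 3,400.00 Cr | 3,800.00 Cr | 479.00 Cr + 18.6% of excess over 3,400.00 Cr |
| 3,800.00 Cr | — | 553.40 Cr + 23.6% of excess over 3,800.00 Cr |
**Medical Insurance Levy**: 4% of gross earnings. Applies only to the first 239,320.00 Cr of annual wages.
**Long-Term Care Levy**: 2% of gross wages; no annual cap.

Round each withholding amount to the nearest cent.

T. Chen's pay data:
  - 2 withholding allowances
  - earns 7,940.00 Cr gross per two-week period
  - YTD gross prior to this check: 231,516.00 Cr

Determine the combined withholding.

Wage Tax: taxable = 7,940.00 Cr − 2×280.00 Cr = 7,380.00 Cr
  553.40 Cr + 23.6% × (7,380.00 Cr − 3,800.00 Cr) = 553.40 Cr + 23.6% × 3,580.00 Cr = 1,398.28 Cr
Medical Insurance Levy: cap 239,320.00 Cr − YTD 231,516.00 Cr = 7,804.00 Cr subject; 4% × 7,804.00 Cr = 312.16 Cr
Long-Term Care Levy: 2% × 7,940.00 Cr = 158.80 Cr
Total: 1,398.28 Cr + 312.16 Cr + 158.80 Cr = 1,869.24 Cr

1,869.24 Cr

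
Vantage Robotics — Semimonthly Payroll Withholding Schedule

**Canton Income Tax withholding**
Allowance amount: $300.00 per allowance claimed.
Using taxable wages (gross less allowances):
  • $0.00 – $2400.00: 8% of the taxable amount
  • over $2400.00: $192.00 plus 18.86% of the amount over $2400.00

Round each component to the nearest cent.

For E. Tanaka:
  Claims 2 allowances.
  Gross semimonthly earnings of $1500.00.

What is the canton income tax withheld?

$72.00

Canton Income Tax: taxable = $1500.00 − 2×$300.00 = $900.00
  8% × $900.00 = $72.00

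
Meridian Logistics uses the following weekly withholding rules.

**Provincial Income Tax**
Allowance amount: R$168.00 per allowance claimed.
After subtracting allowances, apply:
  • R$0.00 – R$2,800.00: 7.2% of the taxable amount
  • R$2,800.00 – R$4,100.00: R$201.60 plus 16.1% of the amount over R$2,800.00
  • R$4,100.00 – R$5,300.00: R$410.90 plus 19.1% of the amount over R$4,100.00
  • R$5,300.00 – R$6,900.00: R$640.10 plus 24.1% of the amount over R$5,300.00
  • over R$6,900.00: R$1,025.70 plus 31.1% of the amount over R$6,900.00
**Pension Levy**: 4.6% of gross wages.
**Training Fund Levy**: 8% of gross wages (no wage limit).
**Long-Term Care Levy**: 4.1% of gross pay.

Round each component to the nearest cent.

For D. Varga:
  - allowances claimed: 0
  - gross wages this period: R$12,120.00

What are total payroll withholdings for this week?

Provincial Income Tax: taxable = R$12,120.00
  R$1,025.70 + 31.1% × (R$12,120.00 − R$6,900.00) = R$1,025.70 + 31.1% × R$5,220.00 = R$2,649.12
Pension Levy: 4.6% × R$12,120.00 = R$557.52
Training Fund Levy: 8% × R$12,120.00 = R$969.60
Long-Term Care Levy: 4.1% × R$12,120.00 = R$496.92
Total: R$2,649.12 + R$557.52 + R$969.60 + R$496.92 = R$4,673.16

R$4,673.16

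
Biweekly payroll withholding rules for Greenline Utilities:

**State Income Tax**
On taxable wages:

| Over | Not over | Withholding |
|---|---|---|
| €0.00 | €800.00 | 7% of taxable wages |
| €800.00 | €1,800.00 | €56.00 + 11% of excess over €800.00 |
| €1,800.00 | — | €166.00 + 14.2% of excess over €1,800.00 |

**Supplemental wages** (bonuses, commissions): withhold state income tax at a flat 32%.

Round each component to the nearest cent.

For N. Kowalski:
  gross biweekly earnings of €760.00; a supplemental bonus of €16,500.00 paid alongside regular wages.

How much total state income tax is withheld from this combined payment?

State Income Tax: taxable = €760.00
  7% × €760.00 = €53.20
Supplemental (32% flat on bonus): 32% × €16,500.00 = €5,280.00
Total state income tax: €53.20 + €5,280.00 = €5,333.20

€5,333.20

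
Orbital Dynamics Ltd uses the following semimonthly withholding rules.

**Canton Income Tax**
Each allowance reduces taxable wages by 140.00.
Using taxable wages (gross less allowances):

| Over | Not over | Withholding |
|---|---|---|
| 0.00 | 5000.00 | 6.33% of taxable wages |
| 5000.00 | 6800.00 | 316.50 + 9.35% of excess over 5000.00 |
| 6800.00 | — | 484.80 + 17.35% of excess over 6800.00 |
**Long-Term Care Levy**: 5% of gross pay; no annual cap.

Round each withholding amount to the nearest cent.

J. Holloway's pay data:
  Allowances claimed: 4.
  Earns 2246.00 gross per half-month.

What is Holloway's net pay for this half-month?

Canton Income Tax: taxable = 2246.00 − 4×140.00 = 1686.00
  6.33% × 1686.00 = 106.72
Long-Term Care Levy: 5% × 2246.00 = 112.30
Total withheld: 106.72 + 112.30 = 219.02
Net pay: 2246.00 − 219.02 = 2026.98

2026.98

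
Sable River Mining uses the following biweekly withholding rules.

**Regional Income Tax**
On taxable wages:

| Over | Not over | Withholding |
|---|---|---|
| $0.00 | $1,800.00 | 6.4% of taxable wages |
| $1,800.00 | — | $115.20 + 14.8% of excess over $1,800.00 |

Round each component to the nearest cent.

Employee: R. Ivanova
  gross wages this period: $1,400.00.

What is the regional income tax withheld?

$89.60

Regional Income Tax: taxable = $1,400.00
  6.4% × $1,400.00 = $89.60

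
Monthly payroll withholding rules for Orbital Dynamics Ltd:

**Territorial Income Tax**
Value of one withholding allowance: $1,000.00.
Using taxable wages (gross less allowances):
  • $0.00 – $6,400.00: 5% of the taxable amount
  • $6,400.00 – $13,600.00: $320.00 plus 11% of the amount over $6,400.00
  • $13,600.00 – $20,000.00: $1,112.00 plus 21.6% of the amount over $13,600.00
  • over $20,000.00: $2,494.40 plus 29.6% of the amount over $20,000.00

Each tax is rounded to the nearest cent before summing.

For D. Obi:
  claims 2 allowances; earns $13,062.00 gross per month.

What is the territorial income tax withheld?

$832.82

Territorial Income Tax: taxable = $13,062.00 − 2×$1,000.00 = $11,062.00
  $320.00 + 11% × ($11,062.00 − $6,400.00) = $320.00 + 11% × $4,662.00 = $832.82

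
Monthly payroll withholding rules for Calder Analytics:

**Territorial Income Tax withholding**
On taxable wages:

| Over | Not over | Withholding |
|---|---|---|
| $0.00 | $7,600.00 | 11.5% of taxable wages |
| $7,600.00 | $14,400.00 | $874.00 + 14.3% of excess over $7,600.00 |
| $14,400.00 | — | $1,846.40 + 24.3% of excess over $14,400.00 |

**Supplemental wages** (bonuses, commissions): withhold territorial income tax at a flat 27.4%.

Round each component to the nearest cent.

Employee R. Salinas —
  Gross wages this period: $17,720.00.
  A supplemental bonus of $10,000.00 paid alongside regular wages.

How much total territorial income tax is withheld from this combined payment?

Territorial Income Tax: taxable = $17,720.00
  $1,846.40 + 24.3% × ($17,720.00 − $14,400.00) = $1,846.40 + 24.3% × $3,320.00 = $2,653.16
Supplemental (27.4% flat on bonus): 27.4% × $10,000.00 = $2,740.00
Total territorial income tax: $2,653.16 + $2,740.00 = $5,393.16

$5,393.16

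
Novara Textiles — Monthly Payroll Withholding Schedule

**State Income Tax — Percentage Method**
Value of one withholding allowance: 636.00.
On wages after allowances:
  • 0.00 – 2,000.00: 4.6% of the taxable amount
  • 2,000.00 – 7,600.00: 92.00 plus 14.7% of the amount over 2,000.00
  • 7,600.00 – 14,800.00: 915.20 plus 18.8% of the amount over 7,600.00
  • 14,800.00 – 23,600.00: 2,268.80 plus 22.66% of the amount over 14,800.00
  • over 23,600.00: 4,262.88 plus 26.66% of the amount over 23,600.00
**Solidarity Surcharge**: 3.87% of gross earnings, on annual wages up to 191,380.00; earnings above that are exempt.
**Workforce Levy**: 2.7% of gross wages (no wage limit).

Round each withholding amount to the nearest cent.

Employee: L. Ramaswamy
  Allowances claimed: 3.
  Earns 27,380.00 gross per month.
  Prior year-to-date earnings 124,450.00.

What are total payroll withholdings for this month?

6,560.83

State Income Tax: taxable = 27,380.00 − 3×636.00 = 25,472.00
  4,262.88 + 26.66% × (25,472.00 − 23,600.00) = 4,262.88 + 26.66% × 1,872.00 = 4,761.96
Solidarity Surcharge: 3.87% × 27,380.00 = 1,059.61
Workforce Levy: 2.7% × 27,380.00 = 739.26
Total: 4,761.96 + 1,059.61 + 739.26 = 6,560.83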